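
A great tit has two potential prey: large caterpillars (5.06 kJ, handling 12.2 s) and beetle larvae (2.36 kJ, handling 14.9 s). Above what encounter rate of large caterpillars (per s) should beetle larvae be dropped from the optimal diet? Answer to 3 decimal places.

0.051 per s

At the threshold, the rate on large caterpillars alone equals the profitability of beetle larvae: λ·5.06/(1 + λ·12.2) = 2.36/14.9 = 0.1584.
Rearranging, λ(5.06 − 0.1584×12.2) = 0.1584, so λ = 0.1584/3.128 = 0.05064 per s.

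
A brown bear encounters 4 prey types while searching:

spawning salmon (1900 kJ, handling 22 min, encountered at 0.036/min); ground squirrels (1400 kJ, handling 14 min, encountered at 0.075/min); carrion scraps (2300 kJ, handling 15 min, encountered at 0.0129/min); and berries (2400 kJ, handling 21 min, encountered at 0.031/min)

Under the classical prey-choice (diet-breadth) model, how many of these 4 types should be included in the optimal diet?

Profitabilities (E/h, kJ/min): carrion scraps 153, berries 114, ground squirrels 100, spawning salmon 86.4. Add prey in this order while the next type's profitability exceeds the intake rate on those already taken.
Rate on top 1: 24.86. berries: 114 > 24.86 → include.
Rate on top 2: 56.42. ground squirrels: 100 > 56.42 → include.
Rate on top 3: 72.23. spawning salmon: 86.4 > 72.23 → include.
Optimal diet: carrion scraps, berries, ground squirrels, spawning salmon — 4 of 4 types.

4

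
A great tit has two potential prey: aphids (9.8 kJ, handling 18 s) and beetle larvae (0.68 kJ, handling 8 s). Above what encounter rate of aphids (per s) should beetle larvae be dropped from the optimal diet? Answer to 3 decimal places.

Drop beetle larvae once their profitability E₂/h₂ falls below the rate achievable on aphids alone: E₂/h₂ = λE₁/(1 + λh₁).
Solve for λ: λE₁h₂ = E₂(1 + λh₁) → λ(E₁h₂ − E₂h₁) = E₂ → λ = E₂/(E₁h₂ − E₂h₁).
λ = 0.68/(9.8×8 − 0.68×18) = 0.68/66.16 = 0.01028 per s.

0.010 per s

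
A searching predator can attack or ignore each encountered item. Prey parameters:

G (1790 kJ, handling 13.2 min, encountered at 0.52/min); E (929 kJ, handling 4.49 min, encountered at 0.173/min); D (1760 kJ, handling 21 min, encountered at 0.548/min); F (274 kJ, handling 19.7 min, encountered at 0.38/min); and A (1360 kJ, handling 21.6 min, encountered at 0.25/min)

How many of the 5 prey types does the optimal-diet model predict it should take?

Rank by E/h (kJ/min): E 207, G 136, D 83.8, A 63, F 13.9. Include each in turn until the next type's E/h falls below the running intake rate.
Rate on top 1: 90.45. G: 136 > 90.45 → include.
Rate on top 2: 126.3. D: 83.8 < 126.3 → exclude; stop.
Optimal diet: E, G — 2 of 5 types.

2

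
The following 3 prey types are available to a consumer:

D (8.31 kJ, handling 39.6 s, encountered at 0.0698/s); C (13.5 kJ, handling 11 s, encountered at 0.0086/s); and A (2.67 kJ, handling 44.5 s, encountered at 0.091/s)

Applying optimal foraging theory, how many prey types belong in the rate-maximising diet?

2

Rank by E/h (kJ/s): C 1.23, D 0.21, A 0.06. Include each in turn until the next type's E/h falls below the running intake rate.
Rate on top 1: 0.1061. D: 0.21 > 0.1061 → include.
Rate on top 2: 0.1804. A: 0.06 < 0.1804 → exclude; stop.
Optimal diet: C, D — 2 of 3 types.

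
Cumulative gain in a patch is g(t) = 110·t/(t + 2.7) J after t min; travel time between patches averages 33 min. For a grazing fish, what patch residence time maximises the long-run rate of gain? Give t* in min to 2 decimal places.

9.44 min

Optimal t* satisfies g'(t*) = g(t*)/(T + t*).
g'(t) = 110·2.7/(t + 2.7)². Setting 110·2.7/(t+2.7)² = 110t/[(t+2.7)(33+t)] gives 2.7(33+t) = t(t+2.7), so t² = 2.7×33 = 89.1.
t* = √89.1 = 9.439 min.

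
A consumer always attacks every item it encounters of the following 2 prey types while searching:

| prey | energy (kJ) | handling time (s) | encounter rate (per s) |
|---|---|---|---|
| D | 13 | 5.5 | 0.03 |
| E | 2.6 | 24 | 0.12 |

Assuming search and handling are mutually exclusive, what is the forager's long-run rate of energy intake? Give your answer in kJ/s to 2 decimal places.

0.17 kJ/s

Energy encountered per unit search time: 0.03×13 + 0.12×2.6 = 0.702 kJ/s.
Handling time per unit search time: 0.03×5.5 + 0.12×24 = 3.045.
Rate = 0.702/(1 + 3.045) = 0.1735 kJ/s.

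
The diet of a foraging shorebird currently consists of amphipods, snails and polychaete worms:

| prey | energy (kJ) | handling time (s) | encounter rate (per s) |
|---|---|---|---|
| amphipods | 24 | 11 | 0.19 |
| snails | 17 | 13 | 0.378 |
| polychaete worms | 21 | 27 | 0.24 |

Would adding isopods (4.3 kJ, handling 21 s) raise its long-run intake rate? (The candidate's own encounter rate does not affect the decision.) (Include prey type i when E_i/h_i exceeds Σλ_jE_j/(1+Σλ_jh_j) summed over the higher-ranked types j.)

No

Current rate: (0.19×24 + 0.378×17 + 0.24×21)/(1 + 0.19×11 + 0.378×13 + 0.24×27) = 1.106 kJ/s.
Profitability of isopods: 4.3/21 = 0.2048 kJ/s.
0.2048 < 1.106, so adding isopods would lower the average — exclude it.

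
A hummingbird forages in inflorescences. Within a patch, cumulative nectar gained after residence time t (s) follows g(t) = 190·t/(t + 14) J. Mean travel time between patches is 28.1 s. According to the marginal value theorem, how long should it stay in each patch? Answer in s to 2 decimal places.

Maximise g(t)/(T+t): set derivative to zero → g'(t)(T+t) = g(t).
g'(t) = 190·14/(t + 14)². Setting 190·14/(t+14)² = 190t/[(t+14)(28.1+t)] gives 14(28.1+t) = t(t+14), so t² = 14×28.1 = 393.4.
t* = √393.4 = 19.83 s.

19.83 s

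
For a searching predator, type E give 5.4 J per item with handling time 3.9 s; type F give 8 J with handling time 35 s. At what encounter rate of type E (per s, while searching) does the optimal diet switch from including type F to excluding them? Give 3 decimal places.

0.051 per s

At the threshold, the rate on type E alone equals the profitability of type F: λ·5.4/(1 + λ·3.9) = 8/35 = 0.2286.
Rearranging, λ(5.4 − 0.2286×3.9) = 0.2286, so λ = 0.2286/4.509 = 0.0507 per s.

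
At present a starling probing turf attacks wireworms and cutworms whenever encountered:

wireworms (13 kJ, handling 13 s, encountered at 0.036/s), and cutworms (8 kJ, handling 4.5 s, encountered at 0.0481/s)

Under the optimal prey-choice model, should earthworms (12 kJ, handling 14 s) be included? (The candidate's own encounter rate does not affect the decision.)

Yes

Intake rate on the current diet: R = (0.036×13 + 0.0481×8) / (1 + 0.036×13 + 0.0481×4.5) = 0.8528/1.684 = 0.5063 kJ/s.
Profitability of earthworms: 12/14 = 0.8571 kJ/s.
0.8571 > 0.5063, so adding earthworms raises the average — include it.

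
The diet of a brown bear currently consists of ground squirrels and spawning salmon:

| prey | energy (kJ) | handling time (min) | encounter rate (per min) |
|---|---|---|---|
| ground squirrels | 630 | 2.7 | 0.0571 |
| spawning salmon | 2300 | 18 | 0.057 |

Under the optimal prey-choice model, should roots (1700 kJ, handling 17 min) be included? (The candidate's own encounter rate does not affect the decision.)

Intake rate on the current diet: R = (0.0571×630 + 0.057×2300) / (1 + 0.0571×2.7 + 0.057×18) = 167.1/2.18 = 76.63 kJ/min.
Profitability of roots: 1700/17 = 100 kJ/min.
100 > 76.63, so adding roots raises the average — include it.

Yes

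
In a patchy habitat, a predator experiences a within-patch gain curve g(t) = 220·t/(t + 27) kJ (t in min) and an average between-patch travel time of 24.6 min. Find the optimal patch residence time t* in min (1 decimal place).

Maximise g(t)/(T+t): set derivative to zero → g'(t)(T+t) = g(t).
g'(t) = 220·27/(t + 27)². Setting 220·27/(t+27)² = 220t/[(t+27)(24.6+t)] gives 27(24.6+t) = t(t+27), so t² = 27×24.6 = 664.2.
t* = √664.2 = 25.77 min.

25.8 min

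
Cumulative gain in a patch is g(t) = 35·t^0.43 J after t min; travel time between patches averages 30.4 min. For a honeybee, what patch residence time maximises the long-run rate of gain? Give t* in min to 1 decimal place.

Maximise g(t)/(T+t): set derivative to zero → g'(t)(T+t) = g(t).
g'(t) = 0.43·35·t^-0.57. Setting 0.43·35·t^-0.57 = 35·t^0.43/(30.4+t) gives 0.43(30.4+t) = t, so 0.57·t = 0.43×30.4.
t* = 0.43×30.4/0.57 = 22.93 min.

22.9 min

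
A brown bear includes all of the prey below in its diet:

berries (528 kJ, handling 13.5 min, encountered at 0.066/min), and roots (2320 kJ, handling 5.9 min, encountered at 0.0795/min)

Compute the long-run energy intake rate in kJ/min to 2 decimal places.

92.92 kJ/min

R = Σλ_iE_i / (1 + Σλ_ih_i)
Numerator: 0.066×528 + 0.0795×2320 = 219.3
Denominator: 1 + 0.066×13.5 + 0.0795×5.9 = 2.36
R = 219.3/2.36 = 92.92 kJ/min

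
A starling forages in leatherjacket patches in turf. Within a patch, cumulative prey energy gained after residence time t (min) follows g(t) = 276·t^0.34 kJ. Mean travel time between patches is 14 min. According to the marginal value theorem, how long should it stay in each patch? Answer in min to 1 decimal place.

7.2 min

Maximise g(t)/(T+t): set derivative to zero → g'(t)(T+t) = g(t).
g'(t) = 0.34·276·t^-0.66. Setting 0.34·276·t^-0.66 = 276·t^0.34/(14+t) gives 0.34(14+t) = t, so 0.66·t = 0.34×14.
t* = 0.34×14/0.66 = 7.212 min.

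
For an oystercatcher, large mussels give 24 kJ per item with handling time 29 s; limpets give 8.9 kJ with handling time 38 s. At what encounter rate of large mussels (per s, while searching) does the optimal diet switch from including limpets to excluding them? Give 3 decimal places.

The zero-one rule: include limpets iff E₂/h₂ > λE₁/(1+λh₁). Equality gives the switch point.
λE₁h₂ = E₂ + λE₂h₁ ⇒ λ = E₂/(E₁h₂ − E₂h₁) = 8.9/(912 − 258.1) = 0.01361 per s.

0.014 per s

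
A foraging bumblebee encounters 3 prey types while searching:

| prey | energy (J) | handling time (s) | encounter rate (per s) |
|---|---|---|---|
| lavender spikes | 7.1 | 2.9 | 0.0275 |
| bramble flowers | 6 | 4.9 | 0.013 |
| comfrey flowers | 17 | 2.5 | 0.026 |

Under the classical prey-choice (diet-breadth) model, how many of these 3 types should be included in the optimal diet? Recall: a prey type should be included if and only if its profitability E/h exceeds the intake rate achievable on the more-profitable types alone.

3

Rank by E/h (J/s): comfrey flowers 6.8, lavender spikes 2.45, bramble flowers 1.22. Include each in turn until the next type's E/h falls below the running intake rate.
Rate on top 1: 0.415. lavender spikes: 2.45 > 0.415 → include.
Rate on top 2: 0.5567. bramble flowers: 1.22 > 0.5567 → include.
Optimal diet: comfrey flowers, lavender spikes, bramble flowers — 3 of 3 types.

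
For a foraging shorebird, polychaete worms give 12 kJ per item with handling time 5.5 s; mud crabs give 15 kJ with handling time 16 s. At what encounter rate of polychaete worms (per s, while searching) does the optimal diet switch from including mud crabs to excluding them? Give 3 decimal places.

At the threshold, the rate on polychaete worms alone equals the profitability of mud crabs: λ·12/(1 + λ·5.5) = 15/16 = 0.9375.
Rearranging, λ(12 − 0.9375×5.5) = 0.9375, so λ = 0.9375/6.844 = 0.137 per s.

0.137 per s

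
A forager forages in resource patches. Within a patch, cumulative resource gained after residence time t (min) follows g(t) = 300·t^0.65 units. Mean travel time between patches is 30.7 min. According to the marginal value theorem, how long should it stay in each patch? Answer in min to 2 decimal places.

Optimal t* satisfies g'(t*) = g(t*)/(T + t*).
g'(t) = 0.65·300·t^-0.35. Setting 0.65·300·t^-0.35 = 300·t^0.65/(30.7+t) gives 0.65(30.7+t) = t, so 0.35·t = 0.65×30.7.
t* = 0.65×30.7/0.35 = 57.01 min.

57.01 min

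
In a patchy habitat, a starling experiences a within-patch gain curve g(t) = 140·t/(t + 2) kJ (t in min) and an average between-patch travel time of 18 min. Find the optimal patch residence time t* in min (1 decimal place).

6.0 min

By the marginal value theorem, leave when the instantaneous gain rate g'(t) equals the habitat-wide average g(t)/(T + t).
g'(t) = 140·2/(t + 2)². Setting 140·2/(t+2)² = 140t/[(t+2)(18+t)] gives 2(18+t) = t(t+2), so t² = 2×18 = 36.
t* = √36 = 6 min.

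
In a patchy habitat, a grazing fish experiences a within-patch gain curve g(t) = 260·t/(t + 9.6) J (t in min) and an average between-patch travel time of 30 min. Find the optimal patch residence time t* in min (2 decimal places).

Maximise g(t)/(T+t): set derivative to zero → g'(t)(T+t) = g(t).
g'(t) = 260·9.6/(t + 9.6)². Setting 260·9.6/(t+9.6)² = 260t/[(t+9.6)(30+t)] gives 9.6(30+t) = t(t+9.6), so t² = 9.6×30 = 288.
t* = √288 = 16.97 min.

16.97 min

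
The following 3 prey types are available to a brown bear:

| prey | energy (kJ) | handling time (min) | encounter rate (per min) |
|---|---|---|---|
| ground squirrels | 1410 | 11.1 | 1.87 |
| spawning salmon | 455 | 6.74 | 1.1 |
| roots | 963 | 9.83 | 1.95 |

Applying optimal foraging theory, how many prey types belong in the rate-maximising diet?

1

E/h in descending order: ground squirrels 127, roots 98, spawning salmon 67.5 kJ/min. The optimal diet is the largest prefix of this list for which every included type satisfies E_i/h_i > R on the types above it.
Rate on top 1: 121.2. roots: 98 < 121.2 → exclude; stop.
Optimal diet: ground squirrels — 1 of 3 types.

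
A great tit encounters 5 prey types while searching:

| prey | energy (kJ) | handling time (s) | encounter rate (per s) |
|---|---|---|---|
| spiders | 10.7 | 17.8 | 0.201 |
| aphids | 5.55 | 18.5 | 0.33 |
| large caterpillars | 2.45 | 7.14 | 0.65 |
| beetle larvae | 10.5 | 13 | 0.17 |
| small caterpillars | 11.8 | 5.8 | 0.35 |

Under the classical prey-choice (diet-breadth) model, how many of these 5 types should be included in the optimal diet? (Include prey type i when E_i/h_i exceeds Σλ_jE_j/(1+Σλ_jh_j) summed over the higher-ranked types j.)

1

E/h in descending order: small caterpillars 2.03, beetle larvae 0.808, spiders 0.601, large caterpillars 0.343, aphids 0.3 kJ/s. The optimal diet is the largest prefix of this list for which every included type satisfies E_i/h_i > R on the types above it.
Rate on top 1: 1.363. beetle larvae: 0.808 < 1.363 → exclude; stop.
Optimal diet: small caterpillars — 1 of 5 types.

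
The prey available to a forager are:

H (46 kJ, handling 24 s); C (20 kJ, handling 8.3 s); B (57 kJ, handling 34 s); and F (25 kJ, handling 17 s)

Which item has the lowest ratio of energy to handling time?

F

In descending order of E/h:
C: 20/8.3 = 2.41 kJ/s
H: 46/24 = 1.92 kJ/s
B: 57/34 = 1.68 kJ/s
F: 25/17 = 1.47 kJ/s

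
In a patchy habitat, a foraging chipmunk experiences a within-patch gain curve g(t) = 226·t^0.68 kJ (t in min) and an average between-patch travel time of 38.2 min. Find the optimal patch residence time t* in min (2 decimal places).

81.18 min

Maximise g(t)/(T+t): set derivative to zero → g'(t)(T+t) = g(t).
g'(t) = 0.68·226·t^-0.32. Setting 0.68·226·t^-0.32 = 226·t^0.68/(38.2+t) gives 0.68(38.2+t) = t, so 0.32·t = 0.68×38.2.
t* = 0.68×38.2/0.32 = 81.18 min.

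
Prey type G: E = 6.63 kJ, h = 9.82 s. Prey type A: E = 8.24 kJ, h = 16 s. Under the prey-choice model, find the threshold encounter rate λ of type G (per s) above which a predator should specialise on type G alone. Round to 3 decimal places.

Drop type A once their profitability E₂/h₂ falls below the rate achievable on type G alone: E₂/h₂ = λE₁/(1 + λh₁).
Solve for λ: λE₁h₂ = E₂(1 + λh₁) → λ(E₁h₂ − E₂h₁) = E₂ → λ = E₂/(E₁h₂ − E₂h₁).
λ = 8.24/(6.63×16 − 8.24×9.82) = 8.24/25.16 = 0.3275 per s.

0.327 per s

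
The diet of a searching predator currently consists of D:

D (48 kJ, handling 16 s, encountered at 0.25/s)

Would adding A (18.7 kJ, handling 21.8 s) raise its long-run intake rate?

No

Current rate: (0.25×48)/(1 + 0.25×16) = 2.4 kJ/s.
A: E/h = 18.7/21.8 = 0.8578 kJ/s.
0.8578 < 2.4, so adding A would lower the average — exclude it.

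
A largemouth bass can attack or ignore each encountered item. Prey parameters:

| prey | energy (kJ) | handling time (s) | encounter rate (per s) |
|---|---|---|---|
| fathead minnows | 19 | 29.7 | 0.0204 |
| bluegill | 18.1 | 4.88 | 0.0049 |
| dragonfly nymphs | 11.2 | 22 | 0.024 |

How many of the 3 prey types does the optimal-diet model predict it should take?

Rank by E/h (kJ/s): bluegill 3.71, fathead minnows 0.64, dragonfly nymphs 0.509. Include each in turn until the next type's E/h falls below the running intake rate.
Rate on top 1: 0.08662. fathead minnows: 0.64 > 0.08662 → include.
Rate on top 2: 0.2922. dragonfly nymphs: 0.509 > 0.2922 → include.
Optimal diet: bluegill, fathead minnows, dragonfly nymphs — 3 of 3 types.

3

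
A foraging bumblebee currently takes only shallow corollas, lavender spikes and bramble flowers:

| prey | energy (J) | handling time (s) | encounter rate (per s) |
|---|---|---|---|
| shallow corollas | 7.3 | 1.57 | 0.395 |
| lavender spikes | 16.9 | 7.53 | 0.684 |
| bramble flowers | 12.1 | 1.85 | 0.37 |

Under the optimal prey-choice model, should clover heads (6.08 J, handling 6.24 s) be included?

No

Current rate: (0.395×7.3 + 0.684×16.9 + 0.37×12.1)/(1 + 0.395×1.57 + 0.684×7.53 + 0.37×1.85) = 2.538 J/s.
Profitability of clover heads: 6.08/6.24 = 0.9744 J/s.
0.9744 < 2.538, so adding clover heads would lower the average — exclude it.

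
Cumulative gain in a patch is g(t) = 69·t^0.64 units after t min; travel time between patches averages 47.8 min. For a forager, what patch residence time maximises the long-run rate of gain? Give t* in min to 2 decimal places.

By the marginal value theorem, leave when the instantaneous gain rate g'(t) equals the habitat-wide average g(t)/(T + t).
g'(t) = 0.64·69·t^-0.36. Setting 0.64·69·t^-0.36 = 69·t^0.64/(47.8+t) gives 0.64(47.8+t) = t, so 0.36·t = 0.64×47.8.
t* = 0.64×47.8/0.36 = 84.98 min.

84.98 min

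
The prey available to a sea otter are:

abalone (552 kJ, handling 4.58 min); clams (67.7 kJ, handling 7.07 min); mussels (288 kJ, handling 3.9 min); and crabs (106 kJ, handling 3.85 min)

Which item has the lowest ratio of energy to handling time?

In descending order of E/h:
abalone: 552/4.58 = 121 kJ/min
mussels: 288/3.9 = 73.8 kJ/min
crabs: 106/3.85 = 27.5 kJ/min
clams: 67.7/7.07 = 9.58 kJ/min

clams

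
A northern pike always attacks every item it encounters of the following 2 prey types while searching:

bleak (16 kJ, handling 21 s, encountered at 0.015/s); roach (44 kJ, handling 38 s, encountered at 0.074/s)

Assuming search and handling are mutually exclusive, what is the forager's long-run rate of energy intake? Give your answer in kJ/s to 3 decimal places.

0.847 kJ/s

R = (0.015×16 + 0.074×44) / (1 + 0.015×21 + 0.074×38) = 3.496/4.127 = 0.8471 kJ/s.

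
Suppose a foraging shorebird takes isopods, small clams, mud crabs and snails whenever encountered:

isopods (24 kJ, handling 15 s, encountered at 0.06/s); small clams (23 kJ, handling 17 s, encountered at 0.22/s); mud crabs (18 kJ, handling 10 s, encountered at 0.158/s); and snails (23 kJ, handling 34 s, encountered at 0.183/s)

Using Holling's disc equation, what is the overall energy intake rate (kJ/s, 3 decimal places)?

1.008 kJ/s

R = Σλ_iE_i / (1 + Σλ_ih_i)
Numerator: 0.06×24 + 0.22×23 + 0.158×18 + 0.183×23 = 13.55
Denominator: 1 + 0.06×15 + 0.22×17 + 0.158×10 + 0.183×34 = 13.44
R = 13.55/13.44 = 1.008 kJ/s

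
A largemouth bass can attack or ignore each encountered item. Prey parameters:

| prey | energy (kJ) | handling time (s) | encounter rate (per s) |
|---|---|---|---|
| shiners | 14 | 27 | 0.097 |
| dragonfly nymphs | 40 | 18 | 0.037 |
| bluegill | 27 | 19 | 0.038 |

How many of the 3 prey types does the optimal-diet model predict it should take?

2

E/h in descending order: dragonfly nymphs 2.22, bluegill 1.42, shiners 0.519 kJ/s. The optimal diet is the largest prefix of this list for which every included type satisfies E_i/h_i > R on the types above it.
Rate on top 1: 0.8884. bluegill: 1.42 > 0.8884 → include.
Rate on top 2: 1.049. shiners: 0.519 < 1.049 → exclude; stop.
Optimal diet: dragonfly nymphs, bluegill — 2 of 3 types.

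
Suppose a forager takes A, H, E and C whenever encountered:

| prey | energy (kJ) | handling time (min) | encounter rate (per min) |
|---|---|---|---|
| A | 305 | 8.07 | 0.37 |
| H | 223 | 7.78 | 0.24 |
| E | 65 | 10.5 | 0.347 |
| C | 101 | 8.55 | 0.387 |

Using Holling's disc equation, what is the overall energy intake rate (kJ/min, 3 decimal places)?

17.806 kJ/min

Energy encountered per unit search time: 0.37×305 + 0.24×223 + 0.347×65 + 0.387×101 = 228 kJ/min.
Handling time per unit search time: 0.37×8.07 + 0.24×7.78 + 0.347×10.5 + 0.387×8.55 = 11.81.
Rate = 228/(1 + 11.81) = 17.81 kJ/min.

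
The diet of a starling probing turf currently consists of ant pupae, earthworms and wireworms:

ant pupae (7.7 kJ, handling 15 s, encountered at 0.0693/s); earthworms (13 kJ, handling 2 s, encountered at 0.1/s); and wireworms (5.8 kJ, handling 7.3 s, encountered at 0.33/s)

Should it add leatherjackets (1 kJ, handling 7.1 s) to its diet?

Current rate: (0.0693×7.7 + 0.1×13 + 0.33×5.8)/(1 + 0.0693×15 + 0.1×2 + 0.33×7.3) = 0.8062 kJ/s.
Profitability of leatherjackets: 1/7.1 = 0.1408 kJ/s.
Since 0.1408 < R, time spent handling leatherjackets is better spent searching.

No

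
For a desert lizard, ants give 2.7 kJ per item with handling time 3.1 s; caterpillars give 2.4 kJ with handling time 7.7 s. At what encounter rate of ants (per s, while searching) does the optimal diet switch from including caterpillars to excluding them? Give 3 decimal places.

0.180 per s

At the threshold, the rate on ants alone equals the profitability of caterpillars: λ·2.7/(1 + λ·3.1) = 2.4/7.7 = 0.3117.
Rearranging, λ(2.7 − 0.3117×3.1) = 0.3117, so λ = 0.3117/1.734 = 0.1798 per s.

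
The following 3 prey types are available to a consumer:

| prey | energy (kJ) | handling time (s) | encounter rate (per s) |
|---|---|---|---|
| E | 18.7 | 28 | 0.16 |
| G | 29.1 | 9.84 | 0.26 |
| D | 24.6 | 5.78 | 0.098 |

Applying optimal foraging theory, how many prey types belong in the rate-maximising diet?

E/h in descending order: D 4.26, G 2.96, E 0.668 kJ/s. The optimal diet is the largest prefix of this list for which every included type satisfies E_i/h_i > R on the types above it.
Rate on top 1: 1.539. G: 2.96 > 1.539 → include.
Rate on top 2: 2.419. E: 0.668 < 2.419 → exclude; stop.
Optimal diet: D, G — 2 of 3 types.

2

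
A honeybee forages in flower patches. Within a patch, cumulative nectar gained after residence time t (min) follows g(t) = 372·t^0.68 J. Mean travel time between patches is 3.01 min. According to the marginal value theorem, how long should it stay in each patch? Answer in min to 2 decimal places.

6.40 min

By the marginal value theorem, leave when the instantaneous gain rate g'(t) equals the habitat-wide average g(t)/(T + t).
g'(t) = 0.68·372·t^-0.32. Setting 0.68·372·t^-0.32 = 372·t^0.68/(3.01+t) gives 0.68(3.01+t) = t, so 0.32·t = 0.68×3.01.
t* = 0.68×3.01/0.32 = 6.396 min.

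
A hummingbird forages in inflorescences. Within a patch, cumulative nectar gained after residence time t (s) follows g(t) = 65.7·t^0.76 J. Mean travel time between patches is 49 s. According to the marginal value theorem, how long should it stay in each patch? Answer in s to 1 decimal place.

Optimal t* satisfies g'(t*) = g(t*)/(T + t*).
g'(t) = 0.76·65.7·t^-0.24. Setting 0.76·65.7·t^-0.24 = 65.7·t^0.76/(49+t) gives 0.76(49+t) = t, so 0.24·t = 0.76×49.
t* = 0.76×49/0.24 = 155.2 s.

155.2 s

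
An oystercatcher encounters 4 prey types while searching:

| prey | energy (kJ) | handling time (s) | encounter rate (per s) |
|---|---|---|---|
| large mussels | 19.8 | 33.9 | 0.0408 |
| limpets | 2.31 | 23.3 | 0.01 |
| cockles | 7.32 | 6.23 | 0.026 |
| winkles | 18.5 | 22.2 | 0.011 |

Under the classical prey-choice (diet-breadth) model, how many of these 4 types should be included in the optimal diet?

3

Profitabilities (E/h, kJ/s): cockles 1.17, winkles 0.833, large mussels 0.584, limpets 0.0991. Add prey in this order while the next type's profitability exceeds the intake rate on those already taken.
Rate on top 1: 0.1638. winkles: 0.833 > 0.1638 → include.
Rate on top 2: 0.2801. large mussels: 0.584 > 0.2801 → include.
Rate on top 3: 0.4308. limpets: 0.0991 < 0.4308 → exclude; stop.
Optimal diet: cockles, winkles, large mussels — 3 of 4 types.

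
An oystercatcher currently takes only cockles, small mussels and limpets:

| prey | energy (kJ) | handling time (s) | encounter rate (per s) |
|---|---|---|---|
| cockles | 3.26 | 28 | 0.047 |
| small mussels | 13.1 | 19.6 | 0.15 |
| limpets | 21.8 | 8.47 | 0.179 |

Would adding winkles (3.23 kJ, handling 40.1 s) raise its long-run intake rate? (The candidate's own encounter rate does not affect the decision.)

On cockles, small mussels and limpets alone, R = ΣλE/(1+Σλh) = 6.02/6.772 = 0.889 kJ/s.
winkles: E/h = 3.23/40.1 = 0.08055 kJ/s.
Since 0.08055 < R, time spent handling winkles is better spent searching.

No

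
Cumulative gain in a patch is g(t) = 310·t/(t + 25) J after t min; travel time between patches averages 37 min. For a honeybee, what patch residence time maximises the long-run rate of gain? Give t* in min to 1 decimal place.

Maximise g(t)/(T+t): set derivative to zero → g'(t)(T+t) = g(t).
g'(t) = 310·25/(t + 25)². Setting 310·25/(t+25)² = 310t/[(t+25)(37+t)] gives 25(37+t) = t(t+25), so t² = 25×37 = 925.
t* = √925 = 30.41 min.

30.4 min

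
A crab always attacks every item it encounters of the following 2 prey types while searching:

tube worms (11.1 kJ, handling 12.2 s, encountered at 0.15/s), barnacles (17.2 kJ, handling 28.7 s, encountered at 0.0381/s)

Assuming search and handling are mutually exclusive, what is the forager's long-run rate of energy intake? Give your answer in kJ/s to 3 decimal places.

0.591 kJ/s

R = Σλ_iE_i / (1 + Σλ_ih_i)
Numerator: 0.15×11.1 + 0.0381×17.2 = 2.32
Denominator: 1 + 0.15×12.2 + 0.0381×28.7 = 3.923
R = 2.32/3.923 = 0.5914 kJ/s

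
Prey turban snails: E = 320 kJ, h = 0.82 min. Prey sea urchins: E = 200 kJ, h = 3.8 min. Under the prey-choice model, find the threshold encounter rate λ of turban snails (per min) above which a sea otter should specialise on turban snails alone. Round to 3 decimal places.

The zero-one rule: include sea urchins iff E₂/h₂ > λE₁/(1+λh₁). Equality gives the switch point.
λE₁h₂ = E₂ + λE₂h₁ ⇒ λ = E₂/(E₁h₂ − E₂h₁) = 200/(1216 − 164) = 0.1901 per min.

0.190 per min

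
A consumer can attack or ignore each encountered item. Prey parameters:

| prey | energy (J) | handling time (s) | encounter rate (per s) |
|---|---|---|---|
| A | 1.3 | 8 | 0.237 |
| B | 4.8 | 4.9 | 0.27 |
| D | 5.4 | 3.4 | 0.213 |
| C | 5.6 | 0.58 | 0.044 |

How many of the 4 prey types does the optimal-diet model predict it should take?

3

E/h in descending order: C 9.66, D 1.59, B 0.98, A 0.163 J/s. The optimal diet is the largest prefix of this list for which every included type satisfies E_i/h_i > R on the types above it.
Rate on top 1: 0.2403. D: 1.59 > 0.2403 → include.
Rate on top 2: 0.7982. B: 0.98 > 0.7982 → include.
Rate on top 3: 0.8763. A: 0.163 < 0.8763 → exclude; stop.
Optimal diet: C, D, B — 3 of 4 types.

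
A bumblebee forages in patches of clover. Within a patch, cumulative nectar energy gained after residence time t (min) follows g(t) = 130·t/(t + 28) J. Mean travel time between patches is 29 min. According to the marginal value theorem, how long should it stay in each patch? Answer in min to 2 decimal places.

Optimal t* satisfies g'(t*) = g(t*)/(T + t*).
g'(t) = 130·28/(t + 28)². Setting 130·28/(t+28)² = 130t/[(t+28)(29+t)] gives 28(29+t) = t(t+28), so t² = 28×29 = 812.
t* = √812 = 28.5 min.

28.50 min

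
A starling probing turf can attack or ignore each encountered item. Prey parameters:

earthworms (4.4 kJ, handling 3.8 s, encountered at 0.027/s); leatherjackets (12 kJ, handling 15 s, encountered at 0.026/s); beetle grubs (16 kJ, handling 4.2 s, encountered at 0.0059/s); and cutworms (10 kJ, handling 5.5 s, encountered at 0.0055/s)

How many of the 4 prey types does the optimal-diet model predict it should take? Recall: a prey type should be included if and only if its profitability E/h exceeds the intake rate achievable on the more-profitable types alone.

E/h in descending order: beetle grubs 3.81, cutworms 1.82, earthworms 1.16, leatherjackets 0.8 kJ/s. The optimal diet is the largest prefix of this list for which every included type satisfies E_i/h_i > R on the types above it.
Rate on top 1: 0.09212. cutworms: 1.82 > 0.09212 → include.
Rate on top 2: 0.1416. earthworms: 1.16 > 0.1416 → include.
Rate on top 3: 0.2317. leatherjackets: 0.8 > 0.2317 → include.
Optimal diet: beetle grubs, cutworms, earthworms, leatherjackets — 4 of 4 types.

4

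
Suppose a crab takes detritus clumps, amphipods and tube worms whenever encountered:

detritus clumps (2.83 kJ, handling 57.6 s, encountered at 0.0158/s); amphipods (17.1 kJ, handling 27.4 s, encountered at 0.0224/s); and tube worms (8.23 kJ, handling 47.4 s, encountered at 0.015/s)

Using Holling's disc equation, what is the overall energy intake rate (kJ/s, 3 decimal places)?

0.170 kJ/s

Energy encountered per unit search time: 0.0158×2.83 + 0.0224×17.1 + 0.015×8.23 = 0.5512 kJ/s.
Handling time per unit search time: 0.0158×57.6 + 0.0224×27.4 + 0.015×47.4 = 2.235.
Rate = 0.5512/(1 + 2.235) = 0.1704 kJ/s.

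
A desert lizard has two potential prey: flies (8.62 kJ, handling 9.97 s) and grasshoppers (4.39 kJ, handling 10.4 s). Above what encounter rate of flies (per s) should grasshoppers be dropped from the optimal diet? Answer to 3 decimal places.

The zero-one rule: include grasshoppers iff E₂/h₂ > λE₁/(1+λh₁). Equality gives the switch point.
λE₁h₂ = E₂ + λE₂h₁ ⇒ λ = E₂/(E₁h₂ − E₂h₁) = 4.39/(89.65 − 43.77) = 0.09569 per s.

0.096 per s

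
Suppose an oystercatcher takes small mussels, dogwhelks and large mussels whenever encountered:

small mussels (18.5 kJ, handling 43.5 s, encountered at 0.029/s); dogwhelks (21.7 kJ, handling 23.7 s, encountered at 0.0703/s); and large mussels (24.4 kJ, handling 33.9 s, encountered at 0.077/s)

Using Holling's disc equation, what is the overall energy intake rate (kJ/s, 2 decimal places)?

R = (0.029×18.5 + 0.0703×21.7 + 0.077×24.4) / (1 + 0.029×43.5 + 0.0703×23.7 + 0.077×33.9) = 3.941/6.538 = 0.6028 kJ/s.

0.60 kJ/s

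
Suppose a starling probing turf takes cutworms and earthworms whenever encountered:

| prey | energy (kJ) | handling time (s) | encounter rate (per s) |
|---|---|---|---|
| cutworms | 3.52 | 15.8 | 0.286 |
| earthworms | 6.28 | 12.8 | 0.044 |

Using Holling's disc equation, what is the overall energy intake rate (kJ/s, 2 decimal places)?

0.21 kJ/s

R = (0.286×3.52 + 0.044×6.28) / (1 + 0.286×15.8 + 0.044×12.8) = 1.283/6.082 = 0.211 kJ/s.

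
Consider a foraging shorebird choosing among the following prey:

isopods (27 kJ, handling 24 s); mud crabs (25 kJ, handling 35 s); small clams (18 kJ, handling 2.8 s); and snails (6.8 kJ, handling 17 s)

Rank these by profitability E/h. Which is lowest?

Profitability E/h (kJ/s): isopods = 27/24 = 1.12, mud crabs = 25/35 = 0.714, small clams = 18/2.8 = 6.43, snails = 6.8/17 = 0.4.
Ranked: small clams > isopods > mud crabs > snails.

snails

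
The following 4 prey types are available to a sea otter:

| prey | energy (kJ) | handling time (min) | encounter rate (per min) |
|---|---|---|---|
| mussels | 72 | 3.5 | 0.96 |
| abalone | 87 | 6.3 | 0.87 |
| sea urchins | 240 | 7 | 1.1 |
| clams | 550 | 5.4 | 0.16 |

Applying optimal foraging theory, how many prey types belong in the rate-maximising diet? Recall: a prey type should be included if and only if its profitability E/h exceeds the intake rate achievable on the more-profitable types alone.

1

E/h in descending order: clams 102, sea urchins 34.3, mussels 20.6, abalone 13.8 kJ/min. The optimal diet is the largest prefix of this list for which every included type satisfies E_i/h_i > R on the types above it.
Rate on top 1: 47.21. sea urchins: 34.3 < 47.21 → exclude; stop.
Optimal diet: clams — 1 of 4 types.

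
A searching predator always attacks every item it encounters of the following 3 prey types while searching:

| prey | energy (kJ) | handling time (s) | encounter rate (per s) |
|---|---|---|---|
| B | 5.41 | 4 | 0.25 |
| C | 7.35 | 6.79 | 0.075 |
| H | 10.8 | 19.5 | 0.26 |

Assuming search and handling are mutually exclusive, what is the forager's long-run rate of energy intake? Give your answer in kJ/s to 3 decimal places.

0.622 kJ/s

R = Σλ_iE_i / (1 + Σλ_ih_i)
Numerator: 0.25×5.41 + 0.075×7.35 + 0.26×10.8 = 4.712
Denominator: 1 + 0.25×4 + 0.075×6.79 + 0.26×19.5 = 7.579
R = 4.712/7.579 = 0.6217 kJ/s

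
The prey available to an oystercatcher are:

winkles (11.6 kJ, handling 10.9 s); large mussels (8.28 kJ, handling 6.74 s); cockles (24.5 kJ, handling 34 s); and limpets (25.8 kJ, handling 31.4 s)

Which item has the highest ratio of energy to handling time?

Profitability E/h (kJ/s): winkles = 11.6/10.9 = 1.06, large mussels = 8.28/6.74 = 1.23, cockles = 24.5/34 = 0.721, limpets = 25.8/31.4 = 0.822.
Ranked: large mussels > winkles > limpets > cockles.

large mussels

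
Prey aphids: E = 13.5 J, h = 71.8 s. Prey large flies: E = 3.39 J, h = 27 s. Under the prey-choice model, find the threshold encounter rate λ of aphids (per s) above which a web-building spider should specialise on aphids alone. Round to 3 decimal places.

Drop large flies once their profitability E₂/h₂ falls below the rate achievable on aphids alone: E₂/h₂ = λE₁/(1 + λh₁).
Solve for λ: λE₁h₂ = E₂(1 + λh₁) → λ(E₁h₂ − E₂h₁) = E₂ → λ = E₂/(E₁h₂ − E₂h₁).
λ = 3.39/(13.5×27 − 3.39×71.8) = 3.39/121.1 = 0.02799 per s.

0.028 per s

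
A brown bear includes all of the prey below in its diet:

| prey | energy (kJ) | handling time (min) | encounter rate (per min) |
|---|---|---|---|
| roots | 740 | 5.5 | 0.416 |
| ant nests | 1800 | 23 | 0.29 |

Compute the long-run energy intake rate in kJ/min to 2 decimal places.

R = Σλ_iE_i / (1 + Σλ_ih_i)
Numerator: 0.416×740 + 0.29×1800 = 829.8
Denominator: 1 + 0.416×5.5 + 0.29×23 = 9.958
R = 829.8/9.958 = 83.33 kJ/min

83.33 kJ/min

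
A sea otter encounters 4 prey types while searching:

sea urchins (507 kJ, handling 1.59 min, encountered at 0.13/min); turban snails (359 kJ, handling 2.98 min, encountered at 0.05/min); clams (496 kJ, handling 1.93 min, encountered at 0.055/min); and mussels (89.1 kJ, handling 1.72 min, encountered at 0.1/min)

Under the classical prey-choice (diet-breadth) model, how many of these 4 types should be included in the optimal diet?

3

Profitabilities (E/h, kJ/min): sea urchins 319, clams 257, turban snails 120, mussels 51.8. Add prey in this order while the next type's profitability exceeds the intake rate on those already taken.
Rate on top 1: 54.62. clams: 257 > 54.62 → include.
Rate on top 2: 70.98. turban snails: 120 > 70.98 → include.
Rate on top 3: 76.03. mussels: 51.8 < 76.03 → exclude; stop.
Optimal diet: sea urchins, clams, turban snails — 3 of 4 types.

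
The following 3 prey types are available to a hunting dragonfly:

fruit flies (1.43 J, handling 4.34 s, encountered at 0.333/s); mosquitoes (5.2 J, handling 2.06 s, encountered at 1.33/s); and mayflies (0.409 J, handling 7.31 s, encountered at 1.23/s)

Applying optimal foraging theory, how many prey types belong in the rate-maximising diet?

1

Profitabilities (E/h, J/s): mosquitoes 2.52, fruit flies 0.329, mayflies 0.056. Add prey in this order while the next type's profitability exceeds the intake rate on those already taken.
Rate on top 1: 1.849. fruit flies: 0.329 < 1.849 → exclude; stop.
Optimal diet: mosquitoes — 1 of 3 types.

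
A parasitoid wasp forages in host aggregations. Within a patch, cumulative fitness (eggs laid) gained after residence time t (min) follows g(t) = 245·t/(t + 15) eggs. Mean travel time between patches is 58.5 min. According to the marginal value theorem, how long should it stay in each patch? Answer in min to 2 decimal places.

29.62 min

Maximise g(t)/(T+t): set derivative to zero → g'(t)(T+t) = g(t).
g'(t) = 245·15/(t + 15)². Setting 245·15/(t+15)² = 245t/[(t+15)(58.5+t)] gives 15(58.5+t) = t(t+15), so t² = 15×58.5 = 877.5.
t* = √877.5 = 29.62 min.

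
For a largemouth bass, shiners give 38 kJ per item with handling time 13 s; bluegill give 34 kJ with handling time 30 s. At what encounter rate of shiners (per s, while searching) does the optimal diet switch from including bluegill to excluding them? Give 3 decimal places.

0.049 per s

At the threshold, the rate on shiners alone equals the profitability of bluegill: λ·38/(1 + λ·13) = 34/30 = 1.133.
Rearranging, λ(38 − 1.133×13) = 1.133, so λ = 1.133/23.27 = 0.04871 per s.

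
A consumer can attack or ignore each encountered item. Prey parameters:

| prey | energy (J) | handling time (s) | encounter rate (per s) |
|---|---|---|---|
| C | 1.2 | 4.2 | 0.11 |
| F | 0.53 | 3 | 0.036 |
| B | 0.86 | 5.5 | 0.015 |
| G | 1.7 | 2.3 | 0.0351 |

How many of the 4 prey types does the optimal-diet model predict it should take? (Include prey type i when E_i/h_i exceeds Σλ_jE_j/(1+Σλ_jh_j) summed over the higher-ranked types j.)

Profitabilities (E/h, J/s): G 0.739, C 0.286, F 0.177, B 0.156. Add prey in this order while the next type's profitability exceeds the intake rate on those already taken.
Rate on top 1: 0.05521. C: 0.286 > 0.05521 → include.
Rate on top 2: 0.1242. F: 0.177 > 0.1242 → include.
Rate on top 3: 0.1277. B: 0.156 > 0.1277 → include.
Optimal diet: G, C, F, B — 4 of 4 types.

4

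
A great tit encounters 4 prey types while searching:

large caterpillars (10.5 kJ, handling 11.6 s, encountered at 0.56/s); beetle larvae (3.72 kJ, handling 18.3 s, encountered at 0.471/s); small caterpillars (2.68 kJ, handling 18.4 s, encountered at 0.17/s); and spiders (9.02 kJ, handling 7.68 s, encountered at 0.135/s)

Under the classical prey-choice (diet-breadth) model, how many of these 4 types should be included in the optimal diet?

E/h in descending order: spiders 1.17, large caterpillars 0.905, beetle larvae 0.203, small caterpillars 0.146 kJ/s. The optimal diet is the largest prefix of this list for which every included type satisfies E_i/h_i > R on the types above it.
Rate on top 1: 0.5978. large caterpillars: 0.905 > 0.5978 → include.
Rate on top 2: 0.8318. beetle larvae: 0.203 < 0.8318 → exclude; stop.
Optimal diet: spiders, large caterpillars — 2 of 4 types.

2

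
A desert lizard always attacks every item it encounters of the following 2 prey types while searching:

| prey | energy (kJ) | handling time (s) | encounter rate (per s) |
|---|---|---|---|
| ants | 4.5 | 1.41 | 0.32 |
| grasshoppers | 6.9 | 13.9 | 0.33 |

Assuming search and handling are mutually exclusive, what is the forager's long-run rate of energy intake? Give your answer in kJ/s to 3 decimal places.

0.616 kJ/s

Energy encountered per unit search time: 0.32×4.5 + 0.33×6.9 = 3.717 kJ/s.
Handling time per unit search time: 0.32×1.41 + 0.33×13.9 = 5.038.
Rate = 3.717/(1 + 5.038) = 0.6156 kJ/s.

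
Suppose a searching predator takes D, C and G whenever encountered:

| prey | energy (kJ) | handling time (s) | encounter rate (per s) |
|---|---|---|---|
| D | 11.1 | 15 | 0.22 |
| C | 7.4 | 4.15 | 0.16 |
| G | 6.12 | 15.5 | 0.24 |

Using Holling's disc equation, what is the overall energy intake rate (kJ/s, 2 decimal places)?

R = (0.22×11.1 + 0.16×7.4 + 0.24×6.12) / (1 + 0.22×15 + 0.16×4.15 + 0.24×15.5) = 5.095/8.684 = 0.5867 kJ/s.

0.59 kJ/s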